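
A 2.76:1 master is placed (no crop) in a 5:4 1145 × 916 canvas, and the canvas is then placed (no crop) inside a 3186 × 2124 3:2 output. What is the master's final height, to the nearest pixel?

962 px

Inside the 1145×916 canvas the master is width-limited at 1145.00 × 414.86.
5:4 in 3186×2124: fills the height, so the intermediate becomes 2655.00 × 2124.00 — a scale of ×2.3188.
Applying the same ×2.3188: 414.86 → 961.96.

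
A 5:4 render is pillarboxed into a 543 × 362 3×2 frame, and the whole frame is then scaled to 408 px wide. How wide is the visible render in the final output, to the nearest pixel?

Fitted into 543×362, the render spans the height; its width is 362 × 5/4 ≈ 452.50 px.
Scaling 543 → 408 is ×0.7514, so the width becomes 452.50 × 0.7514 ≈ 340.00 px.

340 px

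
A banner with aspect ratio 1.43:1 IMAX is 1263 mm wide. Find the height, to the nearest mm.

1263 / 1.430 = 883.22.

883 mm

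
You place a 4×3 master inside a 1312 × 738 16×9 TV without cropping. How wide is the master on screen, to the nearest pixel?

984 px

Since 1.333 < 1.778, the master is height-limited.
The master is 738 × 4/3 ≈ 984.00 px wide.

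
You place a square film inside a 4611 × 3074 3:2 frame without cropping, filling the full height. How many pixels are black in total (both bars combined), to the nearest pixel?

That makes the image 3074.0000 px wide (3074 × 1/1).
Black = 4611 − 3074.0000 = 1537.0000 px.
That's 1537.0000 × 3074 ≈ 4724738 black pixels.

4724738 pixels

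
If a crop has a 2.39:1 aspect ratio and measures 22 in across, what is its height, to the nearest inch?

9 in

22 / 2.390 = 9.21.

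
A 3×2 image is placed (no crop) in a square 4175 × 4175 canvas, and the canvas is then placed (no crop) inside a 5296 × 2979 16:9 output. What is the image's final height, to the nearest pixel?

3×2 in 4175×4175: fills the width, so the image is 4175.00 × 2783.33.
The square canvas is height-limited in 5296×2979, giving 2979.00 × 2979.00; scale factor 0.7135.
The image scales with it: height 2783.33 × 0.7135 ≈ 1986.00.

1986 px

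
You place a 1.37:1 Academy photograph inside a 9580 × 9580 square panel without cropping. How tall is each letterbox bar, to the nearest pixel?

1294 px

1.37:1 Academy is wider than square, so it spans the full width.
Content height = 9580 / 1.370 ≈ 6992.70 px.
Leftover height: 9580 − 6992.70 = 2587.30 px → 1293.65 each side.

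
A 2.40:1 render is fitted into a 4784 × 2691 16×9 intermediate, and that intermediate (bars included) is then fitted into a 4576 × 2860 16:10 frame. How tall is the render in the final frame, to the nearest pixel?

Inside the 4784×2691 canvas the render is width-limited at 4784.00 × 1993.33.
16×9 in 4576×2860: fills the width, so the intermediate becomes 4576.00 × 2574.00 — a scale of ×0.9565.
The render scales with it: height 1993.33 × 0.9565 ≈ 1906.67.

1907 px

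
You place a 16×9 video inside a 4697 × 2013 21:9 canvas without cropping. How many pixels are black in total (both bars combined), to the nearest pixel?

16×9 is narrower than 21:9, so it spans the full height.
That makes the image 3578.6667 px wide (2013 × 16/9).
4697 − 3578.6667 = 1118.3333 px of bars.
That's 1118.3333 × 2013 ≈ 2251205 black pixels.

2251205 pixels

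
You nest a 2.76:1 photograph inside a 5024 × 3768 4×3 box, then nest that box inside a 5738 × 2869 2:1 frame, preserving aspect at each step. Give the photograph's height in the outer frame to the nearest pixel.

1386 px

First fit — 2.76:1 into 5024×3768 spans the width: 5024.00 × 1820.29.
Second fit — the 4×3 canvas into 5738×2869 spans the height: 3825.33 × 2869.00 (×0.7614 from 5024×3768).
Applying the same ×0.7614: 1820.29 → 1385.99.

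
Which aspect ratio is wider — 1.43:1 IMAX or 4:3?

1.43:1 IMAX

1.43 and 4:3 = 1.333; 1.43 > 1.333.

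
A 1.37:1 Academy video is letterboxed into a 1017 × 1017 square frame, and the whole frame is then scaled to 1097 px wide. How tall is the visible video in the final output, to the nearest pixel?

801 px

In the 1017×1017 frame the video fills the width: height = 1017 / 1.370 ≈ 742.34 px.
Scaling 1017 → 1097 is ×1.0787, so the height becomes 742.34 × 1.0787 ≈ 800.73 px.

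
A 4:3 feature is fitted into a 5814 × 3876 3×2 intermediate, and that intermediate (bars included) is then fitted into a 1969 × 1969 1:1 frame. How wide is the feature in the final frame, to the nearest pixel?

1750 px

Inside the 5814×3876 canvas the feature is height-limited at 5168.00 × 3876.00.
The 3×2 canvas is width-limited in 1969×1969, giving 1969.00 × 1312.67; scale factor 0.3387.
Applying the same ×0.3387: 5168.00 → 1750.22.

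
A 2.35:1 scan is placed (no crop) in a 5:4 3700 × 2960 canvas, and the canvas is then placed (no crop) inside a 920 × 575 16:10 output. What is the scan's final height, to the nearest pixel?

306 px

First fit — 2.35:1 into 3700×2960 spans the width: 3700.00 × 1574.47.
Second fit — the 5:4 canvas into 920×575 spans the height: 718.75 × 575.00 (×0.1943 from 3700×2960).
So the scan's height is 1574.47 × 0.1943 ≈ 305.85.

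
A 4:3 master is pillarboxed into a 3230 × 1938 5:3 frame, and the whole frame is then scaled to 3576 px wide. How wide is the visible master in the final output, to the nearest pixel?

2861 px

In the 3230×1938 frame the master fills the height: width = 1938 × 4/3 ≈ 2584.00 px.
Resizing to 3576 px wide multiplies everything by 1.1071: 2584.00 → 2860.80 px.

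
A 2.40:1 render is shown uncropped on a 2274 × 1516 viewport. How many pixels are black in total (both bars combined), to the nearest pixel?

1292769 pixels

Since 2.400 > 1.500, the render is width-limited.
The render is 2274 / 2.400 ≈ 947.5000 px tall.
1516 − 947.5000 = 568.5000 px of bars.
That's 568.5000 × 2274 ≈ 1292769 black pixels.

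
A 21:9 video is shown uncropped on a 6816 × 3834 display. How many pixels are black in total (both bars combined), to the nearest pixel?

21:9 is wider than 16×9, so it spans the full width.
The video is 6816 × 9/21 ≈ 2921.1429 px tall.
Black = 3834 − 2921.1429 = 912.8571 px.
That's 912.8571 × 6816 ≈ 6222034 black pixels.

6222034 pixels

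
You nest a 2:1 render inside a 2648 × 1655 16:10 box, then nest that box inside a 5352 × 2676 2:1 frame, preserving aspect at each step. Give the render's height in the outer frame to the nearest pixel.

2141 px

2:1 in 2648×1655: fills the width, so the render is 2648.00 × 1324.00.
The 16:10 canvas is height-limited in 5352×2676, giving 4281.60 × 2676.00; scale factor 1.6169.
The render scales with it: height 1324.00 × 1.6169 ≈ 2140.80.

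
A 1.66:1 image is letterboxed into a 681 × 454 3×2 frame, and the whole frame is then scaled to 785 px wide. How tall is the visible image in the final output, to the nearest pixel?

473 px

In the 681×454 frame the image fills the width: height = 681 / 1.660 ≈ 410.24 px.
The frame scales by 785/681 = 1.1527; 410.24 × 1.1527 ≈ 472.89 px.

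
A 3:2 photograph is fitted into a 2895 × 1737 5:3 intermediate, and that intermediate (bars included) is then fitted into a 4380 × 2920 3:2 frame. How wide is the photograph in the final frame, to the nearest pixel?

3:2 in 2895×1737: fills the height, so the photograph is 2605.50 × 1737.00.
Second fit — the 5:3 canvas into 4380×2920 spans the width: 4380.00 × 2628.00 (×1.5130 from 2895×1737).
Applying the same ×1.5130: 2605.50 → 3942.00.

3942 px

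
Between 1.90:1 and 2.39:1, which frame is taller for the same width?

1.9 and 2.39; 2.39 > 1.9. The smaller width-to-height ratio is the taller frame.

1.90:1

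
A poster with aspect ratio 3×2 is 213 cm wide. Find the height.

Height = 213 × 2/3 = 142.

142 cm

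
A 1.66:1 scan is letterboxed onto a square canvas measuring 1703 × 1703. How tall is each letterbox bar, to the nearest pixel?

339 px

1.66:1 (1.660) > square (1.000), so the scan fills the width.
The scan is 1703 / 1.660 ≈ 1025.90 px tall.
1703 − 1025.90 = 677.10 px of bars (338.55 each).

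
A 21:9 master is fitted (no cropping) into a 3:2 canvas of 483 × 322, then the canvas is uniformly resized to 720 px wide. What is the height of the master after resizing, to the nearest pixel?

In the 483×322 frame the master fills the width: height = 483 × 9/21 ≈ 207.00 px.
Resizing to 720 px wide multiplies everything by 1.4907: 207.00 → 308.57 px.

309 px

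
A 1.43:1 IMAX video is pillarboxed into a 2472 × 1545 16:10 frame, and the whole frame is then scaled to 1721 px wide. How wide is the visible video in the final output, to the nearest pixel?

In the 2472×1545 frame the video fills the height: width = 1545 × 1.430 ≈ 2209.35 px.
Resizing to 1721 px wide multiplies everything by 0.6962: 2209.35 → 1538.14 px.

1538 px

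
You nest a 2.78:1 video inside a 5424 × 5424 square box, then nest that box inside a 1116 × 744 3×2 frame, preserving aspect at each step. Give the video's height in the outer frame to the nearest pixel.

2.78:1 in 5424×5424: fills the width, so the video is 5424.00 × 1951.08.
Second fit — the square canvas into 1116×744 spans the height: 744.00 × 744.00 (×0.1372 from 5424×5424).
The video scales with it: height 1951.08 × 0.1372 ≈ 267.63.

268 px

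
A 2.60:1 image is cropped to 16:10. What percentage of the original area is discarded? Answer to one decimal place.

38.5%

The height stays; only width is cut (since 16:10 is narrower than 2.60:1).
Fraction kept = (1.600)/(2.600) ≈ 61.54%, so 38.46% is lost.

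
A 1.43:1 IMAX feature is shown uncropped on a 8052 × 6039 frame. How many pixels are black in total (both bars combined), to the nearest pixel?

1.43:1 IMAX (1.430) > 4×3 (1.333), so the feature fills the width.
Content height = 8052 / 1.430 ≈ 5630.7692 px.
Leftover height: 6039 − 5630.7692 = 408.2308 px.
That's 408.2308 × 8052 ≈ 3287074 black pixels.

3287074 pixels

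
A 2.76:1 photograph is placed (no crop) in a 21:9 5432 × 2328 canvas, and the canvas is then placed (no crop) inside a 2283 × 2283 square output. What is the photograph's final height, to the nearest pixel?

827 px

Inside the 5432×2328 canvas the photograph is width-limited at 5432.00 × 1968.12.
21:9 in 2283×2283: fills the width, so the intermediate becomes 2283.00 × 978.43 — a scale of ×0.4203.
So the photograph's height is 1968.12 × 0.4203 ≈ 827.17.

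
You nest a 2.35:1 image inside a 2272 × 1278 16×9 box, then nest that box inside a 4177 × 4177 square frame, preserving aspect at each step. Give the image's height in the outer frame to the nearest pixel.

1777 px

Inside the 2272×1278 canvas the image is width-limited at 2272.00 × 966.81.
The 16×9 canvas is width-limited in 4177×4177, giving 4177.00 × 2349.56; scale factor 1.8385.
The image scales with it: height 966.81 × 1.8385 ≈ 1777.45.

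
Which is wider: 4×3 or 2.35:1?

2.35:1

4×3 = 1.333 and 2.35; 2.35 > 1.333.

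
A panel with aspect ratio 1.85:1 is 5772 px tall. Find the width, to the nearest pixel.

At 1.85:1, 5772 × 1.850 ≈ 10678.20.

10678 px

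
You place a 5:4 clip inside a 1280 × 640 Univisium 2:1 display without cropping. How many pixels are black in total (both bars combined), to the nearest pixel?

5:4 is narrower than Univisium 2:1, so it spans the full height.
Content width = 640 × 5/4 ≈ 800.0000 px.
1280 − 800.0000 = 480.0000 px of bars.
Across the 640-px span: 480.0000 × 640 ≈ 307200 px.

307200 pixels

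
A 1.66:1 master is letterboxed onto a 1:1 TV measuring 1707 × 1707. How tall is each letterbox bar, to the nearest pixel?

1.66:1 (1.660) > 1:1 (1.000), so the master fills the width.
That makes the image 1028.31 px tall (1707 / 1.660).
Black = 1707 − 1028.31 = 678.69 px, or 339.34 per bar.

339 px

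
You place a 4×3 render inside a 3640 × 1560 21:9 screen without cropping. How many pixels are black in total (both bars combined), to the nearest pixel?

4×3 is narrower than 21:9, so it spans the full height.
Content width = 1560 × 4/3 ≈ 2080.0000 px.
Black = 3640 − 2080.0000 = 1560.0000 px.
That's 1560.0000 × 1560 ≈ 2433600 black pixels.

2433600 pixels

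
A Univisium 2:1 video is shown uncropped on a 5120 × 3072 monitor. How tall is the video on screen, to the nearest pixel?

2560 px

Univisium 2:1 (2.000) > 5:3 (1.667), so the video fills the width.
That makes the image 2560.00 px tall (5120 × 1/2).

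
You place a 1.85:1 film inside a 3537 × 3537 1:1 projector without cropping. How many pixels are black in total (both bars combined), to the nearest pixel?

Since 1.850 > 1.000, the film is width-limited.
Content height = 3537 / 1.850 ≈ 1911.8919 px.
3537 − 1911.8919 = 1625.1081 px of bars.
Bar area = 1625.1081 × 3537 ≈ 5748007 px.

5748007 pixels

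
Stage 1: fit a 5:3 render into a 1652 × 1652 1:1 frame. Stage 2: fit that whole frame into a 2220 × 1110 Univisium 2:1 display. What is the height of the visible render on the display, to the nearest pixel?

First fit — 5:3 into 1652×1652 spans the width: 1652.00 × 991.20.
1:1 in 2220×1110: fills the height, so the intermediate becomes 1110.00 × 1110.00 — a scale of ×0.6719.
So the render's height is 991.20 × 0.6719 ≈ 666.00.

666 px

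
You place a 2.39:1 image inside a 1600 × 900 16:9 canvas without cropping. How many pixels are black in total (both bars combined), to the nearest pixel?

Since 2.390 > 1.778, the image is width-limited.
That makes the image 669.4561 px tall (1600 / 2.390).
Leftover height: 900 − 669.4561 = 230.5439 px.
That's 230.5439 × 1600 ≈ 368870 black pixels.

368870 pixels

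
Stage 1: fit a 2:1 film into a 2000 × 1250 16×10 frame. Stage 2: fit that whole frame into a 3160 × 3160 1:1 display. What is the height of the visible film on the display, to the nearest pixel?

1580 px

2:1 in 2000×1250: fills the width, so the film is 2000.00 × 1000.00.
16×10 in 3160×3160: fills the width, so the intermediate becomes 3160.00 × 1975.00 — a scale of ×1.5800.
So the film's height is 1000.00 × 1.5800 ≈ 1580.00.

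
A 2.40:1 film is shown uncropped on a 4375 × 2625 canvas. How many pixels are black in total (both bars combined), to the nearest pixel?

Since 2.400 > 1.667, the film is width-limited.
The film is 4375 / 2.400 ≈ 1822.9167 px tall.
Black = 2625 − 1822.9167 = 802.0833 px.
Bar area = 802.0833 × 4375 ≈ 3509115 px.

3509115 pixels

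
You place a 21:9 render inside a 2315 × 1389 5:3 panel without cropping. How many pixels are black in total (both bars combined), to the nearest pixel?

918724 pixels

21:9 (2.333) > 5:3 (1.667), so the render fills the width.
Content height = 2315 × 9/21 ≈ 992.1429 px.
Leftover height: 1389 − 992.1429 = 396.8571 px.
That's 396.8571 × 2315 ≈ 918724 black pixels.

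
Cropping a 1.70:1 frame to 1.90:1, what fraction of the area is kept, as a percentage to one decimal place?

The width stays; only height is cut (since 1.90:1 is wider than 1.70:1).
(1.700)/(1.900) ≈ 0.895 of the area survives.

89.5%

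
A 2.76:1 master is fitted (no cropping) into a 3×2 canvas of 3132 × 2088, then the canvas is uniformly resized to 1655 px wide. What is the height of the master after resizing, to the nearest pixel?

600 px

Fitted into 3132×2088, the master spans the width; its height is 3132 / 2.760 ≈ 1134.78 px.
The frame scales by 1655/3132 = 0.5284; 1134.78 × 0.5284 ≈ 599.64 px.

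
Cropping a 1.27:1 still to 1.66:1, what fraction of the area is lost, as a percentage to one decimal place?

23.5%

The width stays; only height is cut (since 1.66:1 is wider than 1.27:1).
(1.270)/(1.660) ≈ 0.765 of the area survives, leaving 23.49% discarded.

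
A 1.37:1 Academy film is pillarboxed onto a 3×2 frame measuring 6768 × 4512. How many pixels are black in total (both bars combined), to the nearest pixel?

2646559 pixels

1.37:1 Academy is narrower than 3×2, so it spans the full height.
Content width = 4512 × 1.370 ≈ 6181.4400 px.
Leftover width: 6768 − 6181.4400 = 586.5600 px.
That's 586.5600 × 4512 ≈ 2646559 black pixels.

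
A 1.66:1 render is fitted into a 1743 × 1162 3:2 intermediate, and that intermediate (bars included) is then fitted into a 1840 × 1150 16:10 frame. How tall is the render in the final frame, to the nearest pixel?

Inside the 1743×1162 canvas the render is width-limited at 1743.00 × 1050.00.
Second fit — the 3:2 canvas into 1840×1150 spans the height: 1725.00 × 1150.00 (×0.9897 from 1743×1162).
So the render's height is 1050.00 × 0.9897 ≈ 1039.16.

1039 px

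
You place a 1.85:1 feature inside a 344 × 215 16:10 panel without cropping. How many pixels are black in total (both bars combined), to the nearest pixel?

Since 1.850 > 1.600, the feature is width-limited.
Content height = 344 / 1.850 ≈ 185.9459 px.
215 − 185.9459 = 29.0541 px of bars.
That's 29.0541 × 344 ≈ 9995 black pixels.

9995 pixels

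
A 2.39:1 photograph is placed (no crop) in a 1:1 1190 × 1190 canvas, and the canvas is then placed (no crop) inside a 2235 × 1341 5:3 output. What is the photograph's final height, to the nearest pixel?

Inside the 1190×1190 canvas the photograph is width-limited at 1190.00 × 497.91.
1:1 in 2235×1341: fills the height, so the intermediate becomes 1341.00 × 1341.00 — a scale of ×1.1269.
So the photograph's height is 497.91 × 1.1269 ≈ 561.09.

561 px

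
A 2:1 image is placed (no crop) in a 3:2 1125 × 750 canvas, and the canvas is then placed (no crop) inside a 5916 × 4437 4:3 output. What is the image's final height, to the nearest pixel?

2958 px

Inside the 1125×750 canvas the image is width-limited at 1125.00 × 562.50.
Second fit — the 3:2 canvas into 5916×4437 spans the width: 5916.00 × 3944.00 (×5.2587 from 1125×750).
Applying the same ×5.2587: 562.50 → 2958.00.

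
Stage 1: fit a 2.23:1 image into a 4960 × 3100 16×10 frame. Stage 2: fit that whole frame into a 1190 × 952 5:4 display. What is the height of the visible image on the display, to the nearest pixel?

Inside the 4960×3100 canvas the image is width-limited at 4960.00 × 2224.22.
The 16×10 canvas is width-limited in 1190×952, giving 1190.00 × 743.75; scale factor 0.2399.
So the image's height is 2224.22 × 0.2399 ≈ 533.63.

534 px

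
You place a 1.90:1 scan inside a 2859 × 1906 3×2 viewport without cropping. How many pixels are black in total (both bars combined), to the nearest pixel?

Since 1.900 > 1.500, the scan is width-limited.
That makes the image 1504.7368 px tall (2859 / 1.900).
Leftover height: 1906 − 1504.7368 = 401.2632 px.
That's 401.2632 × 2859 ≈ 1147211 black pixels.

1147211 pixels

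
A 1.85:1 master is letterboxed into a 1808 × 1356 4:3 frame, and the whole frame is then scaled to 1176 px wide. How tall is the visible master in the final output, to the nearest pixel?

636 px

At 1808×1356 the master is width-limited, so height = 1808 / 1.850 ≈ 977.30 px.
The frame scales by 1176/1808 = 0.6504; 977.30 × 0.6504 ≈ 635.68 px.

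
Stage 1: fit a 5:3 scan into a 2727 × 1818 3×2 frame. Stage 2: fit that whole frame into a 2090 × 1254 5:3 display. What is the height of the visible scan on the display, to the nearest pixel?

5:3 in 2727×1818: fills the width, so the scan is 2727.00 × 1636.20.
3×2 in 2090×1254: fills the height, so the intermediate becomes 1881.00 × 1254.00 — a scale of ×0.6898.
So the scan's height is 1636.20 × 0.6898 ≈ 1128.60.

1129 px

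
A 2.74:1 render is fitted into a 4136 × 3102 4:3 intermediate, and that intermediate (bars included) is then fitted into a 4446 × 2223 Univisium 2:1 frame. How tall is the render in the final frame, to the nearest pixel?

1082 px

Inside the 4136×3102 canvas the render is width-limited at 4136.00 × 1509.49.
Second fit — the 4:3 canvas into 4446×2223 spans the height: 2964.00 × 2223.00 (×0.7166 from 4136×3102).
The render scales with it: height 1509.49 × 0.7166 ≈ 1081.75.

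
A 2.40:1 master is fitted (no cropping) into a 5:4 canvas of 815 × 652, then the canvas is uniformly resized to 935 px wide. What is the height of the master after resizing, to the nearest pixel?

390 px

At 815×652 the master is width-limited, so height = 815 / 2.400 ≈ 339.58 px.
Scaling 815 → 935 is ×1.1472, so the height becomes 339.58 × 1.1472 ≈ 389.58 px.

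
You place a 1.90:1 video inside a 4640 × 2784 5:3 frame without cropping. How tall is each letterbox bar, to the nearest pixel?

171 px

1.90:1 is wider than 5:3, so it spans the full width.
That makes the image 2442.11 px tall (4640 / 1.900).
Leftover height: 2784 − 2442.11 = 341.89 px → 170.95 each side.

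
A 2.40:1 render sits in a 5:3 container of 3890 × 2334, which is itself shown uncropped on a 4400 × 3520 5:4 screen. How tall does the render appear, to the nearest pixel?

1833 px

Inside the 3890×2334 canvas the render is width-limited at 3890.00 × 1620.83.
Second fit — the 5:3 canvas into 4400×3520 spans the width: 4400.00 × 2640.00 (×1.1311 from 3890×2334).
So the render's height is 1620.83 × 1.1311 ≈ 1833.33.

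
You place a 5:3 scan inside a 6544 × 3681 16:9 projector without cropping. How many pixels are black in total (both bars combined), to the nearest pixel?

5:3 is narrower than 16:9, so it spans the full height.
That makes the image 6135.0000 px wide (3681 × 5/3).
Black = 6544 − 6135.0000 = 409.0000 px.
Across the 3681-px span: 409.0000 × 3681 ≈ 1505529 px.

1505529 pixels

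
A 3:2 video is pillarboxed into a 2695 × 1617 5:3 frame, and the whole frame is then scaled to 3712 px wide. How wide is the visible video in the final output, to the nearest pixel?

Fitted into 2695×1617, the video spans the height; its width is 1617 × 3/2 ≈ 2425.50 px.
The frame scales by 3712/2695 = 1.3774; 2425.50 × 1.3774 ≈ 3340.80 px.

3341 px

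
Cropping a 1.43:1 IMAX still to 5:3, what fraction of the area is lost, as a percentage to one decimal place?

14.2%

5:3 is wider than 1.43:1 IMAX, so the crop keeps the full width and trims the height.
Area ratio = (1.430)/(1.667) = 85.80%; the remaining 14.20% is cropped out.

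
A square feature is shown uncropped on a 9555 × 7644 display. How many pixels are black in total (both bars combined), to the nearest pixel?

14607684 pixels

square (1.000) < 5:4 (1.250), so the feature fills the height.
Content width = 7644 × 1/1 ≈ 7644.0000 px.
9555 − 7644.0000 = 1911.0000 px of bars.
Bar area = 1911.0000 × 7644 ≈ 14607684 px.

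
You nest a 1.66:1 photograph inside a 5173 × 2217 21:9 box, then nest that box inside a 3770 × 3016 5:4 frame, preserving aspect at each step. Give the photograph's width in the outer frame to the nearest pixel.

2682 px

1.66:1 in 5173×2217: fills the height, so the photograph is 3680.22 × 2217.00.
The 21:9 canvas is width-limited in 3770×3016, giving 3770.00 × 1615.71; scale factor 0.7288.
So the photograph's width is 3680.22 × 0.7288 ≈ 2682.09.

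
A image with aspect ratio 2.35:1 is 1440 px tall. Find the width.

At 2.35:1, 1440 × 2.350 ≈ 3384.

3384 px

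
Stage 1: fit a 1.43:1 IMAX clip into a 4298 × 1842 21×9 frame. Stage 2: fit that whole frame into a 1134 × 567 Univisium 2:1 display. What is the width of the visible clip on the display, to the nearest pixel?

695 px

First fit — 1.43:1 IMAX into 4298×1842 spans the height: 2634.06 × 1842.00.
21×9 in 1134×567: fills the width, so the intermediate becomes 1134.00 × 486.00 — a scale of ×0.2638.
So the clip's width is 2634.06 × 0.2638 ≈ 694.98.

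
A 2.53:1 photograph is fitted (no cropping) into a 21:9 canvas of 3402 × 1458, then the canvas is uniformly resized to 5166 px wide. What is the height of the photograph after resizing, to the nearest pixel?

In the 3402×1458 frame the photograph fills the width: height = 3402 / 2.530 ≈ 1344.66 px.
Scaling 3402 → 5166 is ×1.5185, so the height becomes 1344.66 × 1.5185 ≈ 2041.90 px.

2042 px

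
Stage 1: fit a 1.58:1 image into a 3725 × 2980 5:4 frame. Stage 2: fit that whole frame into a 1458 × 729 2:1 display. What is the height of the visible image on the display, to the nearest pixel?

1.58:1 in 3725×2980: fills the width, so the image is 3725.00 × 2357.59.
5:4 in 1458×729: fills the height, so the intermediate becomes 911.25 × 729.00 — a scale of ×0.2446.
So the image's height is 2357.59 × 0.2446 ≈ 576.74.

577 px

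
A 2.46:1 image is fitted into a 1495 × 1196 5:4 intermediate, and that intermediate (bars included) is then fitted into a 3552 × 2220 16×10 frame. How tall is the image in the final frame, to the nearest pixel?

First fit — 2.46:1 into 1495×1196 spans the width: 1495.00 × 607.72.
The 5:4 canvas is height-limited in 3552×2220, giving 2775.00 × 2220.00; scale factor 1.8562.
The image scales with it: height 607.72 × 1.8562 ≈ 1128.05.

1128 px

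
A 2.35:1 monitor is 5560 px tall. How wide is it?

5560 × 2.350 = 13066.

13066 px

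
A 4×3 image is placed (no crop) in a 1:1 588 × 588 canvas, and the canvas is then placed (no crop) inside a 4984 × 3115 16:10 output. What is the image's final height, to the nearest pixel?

2336 px

4×3 in 588×588: fills the width, so the image is 588.00 × 441.00.
The 1:1 canvas is height-limited in 4984×3115, giving 3115.00 × 3115.00; scale factor 5.2976.
Applying the same ×5.2976: 441.00 → 2336.25.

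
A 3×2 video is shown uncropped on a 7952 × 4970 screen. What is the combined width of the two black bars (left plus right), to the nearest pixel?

3×2 is narrower than 16:10, so it spans the full height.
That makes the image 7455.00 px wide (4970 × 3/2).
Leftover width: 7952 − 7455.00 = 497.00 px.

497 px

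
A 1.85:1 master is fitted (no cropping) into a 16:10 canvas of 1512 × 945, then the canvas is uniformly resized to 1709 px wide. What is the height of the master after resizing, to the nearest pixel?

In the 1512×945 frame the master fills the width: height = 1512 / 1.850 ≈ 817.30 px.
Scaling 1512 → 1709 is ×1.1303, so the height becomes 817.30 × 1.1303 ≈ 923.78 px.

924 px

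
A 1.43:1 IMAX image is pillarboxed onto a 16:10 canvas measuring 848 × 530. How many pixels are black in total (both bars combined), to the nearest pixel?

Since 1.430 < 1.600, the image is height-limited.
The image is 530 × 1.430 ≈ 757.9000 px wide.
848 − 757.9000 = 90.1000 px of bars.
Across the 530-px span: 90.1000 × 530 ≈ 47753 px.

47753 pixels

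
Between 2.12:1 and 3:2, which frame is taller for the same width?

3:2

2.12 and 3:2 = 1.5; 2.12 > 1.5. The smaller width-to-height ratio is the taller frame.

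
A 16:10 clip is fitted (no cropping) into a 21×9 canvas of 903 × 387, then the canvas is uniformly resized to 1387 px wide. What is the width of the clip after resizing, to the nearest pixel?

At 903×387 the clip is height-limited, so width = 387 × 16/10 ≈ 619.20 px.
Scaling 903 → 1387 is ×1.5360, so the width becomes 619.20 × 1.5360 ≈ 951.09 px.

951 px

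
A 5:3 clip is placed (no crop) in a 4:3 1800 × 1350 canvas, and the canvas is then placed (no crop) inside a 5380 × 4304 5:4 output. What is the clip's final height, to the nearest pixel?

Inside the 1800×1350 canvas the clip is width-limited at 1800.00 × 1080.00.
4:3 in 5380×4304: fills the width, so the intermediate becomes 5380.00 × 4035.00 — a scale of ×2.9889.
The clip scales with it: height 1080.00 × 2.9889 ≈ 3228.00.

3228 px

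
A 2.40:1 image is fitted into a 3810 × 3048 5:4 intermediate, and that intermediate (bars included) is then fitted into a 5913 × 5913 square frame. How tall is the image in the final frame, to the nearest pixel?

First fit — 2.40:1 into 3810×3048 spans the width: 3810.00 × 1587.50.
Second fit — the 5:4 canvas into 5913×5913 spans the width: 5913.00 × 4730.40 (×1.5520 from 3810×3048).
Applying the same ×1.5520: 1587.50 → 2463.75.

2464 px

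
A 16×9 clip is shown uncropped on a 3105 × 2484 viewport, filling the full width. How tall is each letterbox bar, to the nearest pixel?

369 px

Content height = 3105 × 9/16 ≈ 1746.56 px.
2484 − 1746.56 = 737.44 px of bars (368.72 each).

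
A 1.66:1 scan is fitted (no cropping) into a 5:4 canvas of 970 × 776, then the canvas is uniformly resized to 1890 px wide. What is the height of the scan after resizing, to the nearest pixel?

1139 px

Fitted into 970×776, the scan spans the width; its height is 970 / 1.660 ≈ 584.34 px.
Resizing to 1890 px wide multiplies everything by 1.9485: 584.34 → 1138.55 px.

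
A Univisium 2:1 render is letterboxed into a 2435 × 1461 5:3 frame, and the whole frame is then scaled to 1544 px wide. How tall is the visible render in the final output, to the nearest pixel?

At 2435×1461 the render is width-limited, so height = 2435 × 1/2 ≈ 1217.50 px.
Resizing to 1544 px wide multiplies everything by 0.6341: 1217.50 → 772.00 px.

772 px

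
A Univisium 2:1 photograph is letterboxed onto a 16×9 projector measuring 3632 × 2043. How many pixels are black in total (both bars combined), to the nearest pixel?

824464 pixels

Univisium 2:1 (2.000) > 16×9 (1.778), so the photograph fills the width.
The photograph is 3632 × 1/2 ≈ 1816.0000 px tall.
2043 − 1816.0000 = 227.0000 px of bars.
Bar area = 227.0000 × 3632 ≈ 824464 px.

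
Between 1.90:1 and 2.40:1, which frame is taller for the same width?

1.90:1

1.9 and 2.4; 2.4 > 1.9. The smaller width-to-height ratio is the taller frame.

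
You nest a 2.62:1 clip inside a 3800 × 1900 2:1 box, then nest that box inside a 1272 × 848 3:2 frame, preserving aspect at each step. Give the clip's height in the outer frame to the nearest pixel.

485 px

2.62:1 in 3800×1900: fills the width, so the clip is 3800.00 × 1450.38.
Second fit — the 2:1 canvas into 1272×848 spans the width: 1272.00 × 636.00 (×0.3347 from 3800×1900).
Applying the same ×0.3347: 1450.38 → 485.50.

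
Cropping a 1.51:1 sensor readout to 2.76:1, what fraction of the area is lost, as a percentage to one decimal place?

2.76:1 is wider than 1.51:1, so the crop keeps the full width and trims the height.
Fraction kept = (1.510)/(2.760) ≈ 54.71%, so 45.29% is lost.

45.3%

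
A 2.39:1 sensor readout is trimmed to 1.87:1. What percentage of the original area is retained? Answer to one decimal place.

Going from 2.39:1 to 1.87:1 means cutting width while keeping height.
Fraction kept = (1.870)/(2.390) ≈ 78.24%.

78.2%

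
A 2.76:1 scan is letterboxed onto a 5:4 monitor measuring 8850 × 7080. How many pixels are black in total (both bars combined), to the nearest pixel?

34280283 pixels

Since 2.760 > 1.250, the scan is width-limited.
The scan is 8850 / 2.760 ≈ 3206.5217 px tall.
Black = 7080 − 3206.5217 = 3873.4783 px.
Across the 8850-px span: 3873.4783 × 8850 ≈ 34280283 px.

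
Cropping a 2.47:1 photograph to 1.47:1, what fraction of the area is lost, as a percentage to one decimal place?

40.5%

Going from 2.47:1 to 1.47:1 means cutting width while keeping height.
Fraction kept = (1.470)/(2.470) ≈ 59.51%, so 40.49% is lost.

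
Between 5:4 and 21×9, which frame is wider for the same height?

21×9

5:4 = 1.25 and 21×9 = 2.333; 2.333 > 1.25.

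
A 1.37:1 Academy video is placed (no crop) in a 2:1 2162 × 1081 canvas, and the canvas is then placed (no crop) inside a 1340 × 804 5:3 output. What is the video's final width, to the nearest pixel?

918 px

1.37:1 Academy in 2162×1081: fills the height, so the video is 1480.97 × 1081.00.
Second fit — the 2:1 canvas into 1340×804 spans the width: 1340.00 × 670.00 (×0.6198 from 2162×1081).
Applying the same ×0.6198: 1480.97 → 917.90.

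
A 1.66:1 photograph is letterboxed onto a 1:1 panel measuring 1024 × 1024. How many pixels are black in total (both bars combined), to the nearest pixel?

1.66:1 (1.660) > 1:1 (1.000), so the photograph fills the width.
The photograph is 1024 / 1.660 ≈ 616.8675 px tall.
Black = 1024 − 616.8675 = 407.1325 px.
Across the 1024-px span: 407.1325 × 1024 ≈ 416904 px.

416904 pixels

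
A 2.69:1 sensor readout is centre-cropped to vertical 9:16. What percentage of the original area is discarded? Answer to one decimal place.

vertical 9:16 is narrower than 2.69:1, so the crop keeps the full height and trims the width.
Area ratio = (0.562)/(2.690) = 20.91%; the remaining 79.09% is cropped out.

79.1%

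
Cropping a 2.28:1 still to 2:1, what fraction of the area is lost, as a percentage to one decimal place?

2:1 is narrower than 2.28:1, so the crop keeps the full height and trims the width.
Fraction kept = (2.000)/(2.280) ≈ 87.72%, so 12.28% is lost.

12.3%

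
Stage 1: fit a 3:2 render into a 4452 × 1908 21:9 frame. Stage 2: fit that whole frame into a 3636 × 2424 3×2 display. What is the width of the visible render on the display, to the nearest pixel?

3:2 in 4452×1908: fills the height, so the render is 2862.00 × 1908.00.
The 21:9 canvas is width-limited in 3636×2424, giving 3636.00 × 1558.29; scale factor 0.8167.
The render scales with it: width 2862.00 × 0.8167 ≈ 2337.43.

2337 px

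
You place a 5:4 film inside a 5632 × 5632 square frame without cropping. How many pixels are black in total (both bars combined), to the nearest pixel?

6343885 pixels

5:4 is wider than square, so it spans the full width.
Content height = 5632 × 4/5 ≈ 4505.6000 px.
Leftover height: 5632 − 4505.6000 = 1126.4000 px.
Bar area = 1126.4000 × 5632 ≈ 6343885 px.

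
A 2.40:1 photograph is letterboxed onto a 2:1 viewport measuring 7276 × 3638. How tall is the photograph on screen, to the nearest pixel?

3032 px

2.40:1 (2.400) > 2:1 (2.000), so the photograph fills the width.
The photograph is 7276 / 2.400 ≈ 3031.67 px tall.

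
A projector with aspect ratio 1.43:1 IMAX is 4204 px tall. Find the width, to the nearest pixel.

6012 px

At 1.43:1 IMAX, 4204 × 1.430 ≈ 6011.72.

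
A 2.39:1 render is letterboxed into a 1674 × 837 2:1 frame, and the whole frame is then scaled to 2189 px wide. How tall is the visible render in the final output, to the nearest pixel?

Fitted into 1674×837, the render spans the width; its height is 1674 / 2.390 ≈ 700.42 px.
Resizing to 2189 px wide multiplies everything by 1.3076: 700.42 → 915.90 px.

916 px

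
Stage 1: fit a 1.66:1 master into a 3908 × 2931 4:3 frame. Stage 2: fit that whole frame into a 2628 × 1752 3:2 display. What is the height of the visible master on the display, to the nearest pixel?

1.66:1 in 3908×2931: fills the width, so the master is 3908.00 × 2354.22.
The 4:3 canvas is height-limited in 2628×1752, giving 2336.00 × 1752.00; scale factor 0.5977.
So the master's height is 2354.22 × 0.5977 ≈ 1407.23.

1407 px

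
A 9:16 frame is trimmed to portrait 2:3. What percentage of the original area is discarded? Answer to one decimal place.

15.6%

The width stays; only height is cut (since portrait 2:3 is wider than 9:16).
(0.562)/(0.667) ≈ 0.844 of the area survives, leaving 15.62% discarded.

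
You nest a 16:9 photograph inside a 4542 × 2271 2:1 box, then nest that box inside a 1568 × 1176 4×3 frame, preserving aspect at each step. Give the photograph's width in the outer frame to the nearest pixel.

Inside the 4542×2271 canvas the photograph is height-limited at 4037.33 × 2271.00.
The 2:1 canvas is width-limited in 1568×1176, giving 1568.00 × 784.00; scale factor 0.3452.
The photograph scales with it: width 4037.33 × 0.3452 ≈ 1393.78.

1394 px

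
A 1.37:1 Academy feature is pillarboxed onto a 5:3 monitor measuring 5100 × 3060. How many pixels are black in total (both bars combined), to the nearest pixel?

Since 1.370 < 1.667, the feature is height-limited.
That makes the image 4192.2000 px wide (3060 × 1.370).
Black = 5100 − 4192.2000 = 907.8000 px.
That's 907.8000 × 3060 ≈ 2777868 black pixels.

2777868 pixels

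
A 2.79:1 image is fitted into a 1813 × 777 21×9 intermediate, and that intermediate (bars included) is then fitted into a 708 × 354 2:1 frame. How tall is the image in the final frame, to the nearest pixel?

254 px

Inside the 1813×777 canvas the image is width-limited at 1813.00 × 649.82.
The 21×9 canvas is width-limited in 708×354, giving 708.00 × 303.43; scale factor 0.3905.
Applying the same ×0.3905: 649.82 → 253.76.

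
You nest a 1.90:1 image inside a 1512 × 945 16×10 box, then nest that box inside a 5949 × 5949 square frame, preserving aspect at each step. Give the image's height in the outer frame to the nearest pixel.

3131 px

1.90:1 in 1512×945: fills the width, so the image is 1512.00 × 795.79.
The 16×10 canvas is width-limited in 5949×5949, giving 5949.00 × 3718.12; scale factor 3.9345.
The image scales with it: height 795.79 × 3.9345 ≈ 3131.05.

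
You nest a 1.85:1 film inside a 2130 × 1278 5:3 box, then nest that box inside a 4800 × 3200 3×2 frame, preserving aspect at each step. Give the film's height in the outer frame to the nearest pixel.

2595 px

First fit — 1.85:1 into 2130×1278 spans the width: 2130.00 × 1151.35.
5:3 in 4800×3200: fills the width, so the intermediate becomes 4800.00 × 2880.00 — a scale of ×2.2535.
So the film's height is 1151.35 × 2.2535 ≈ 2594.59.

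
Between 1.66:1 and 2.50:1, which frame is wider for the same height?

1.66 and 2.5; 2.5 > 1.66.

2.50:1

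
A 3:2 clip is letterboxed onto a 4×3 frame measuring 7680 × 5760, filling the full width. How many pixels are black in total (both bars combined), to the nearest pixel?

4915200 pixels

The clip is 7680 × 2/3 ≈ 5120.0000 px tall.
5760 − 5120.0000 = 640.0000 px of bars.
That's 640.0000 × 7680 ≈ 4915200 black pixels.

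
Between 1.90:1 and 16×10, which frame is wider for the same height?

1.9 and 16×10 = 1.6; 1.9 > 1.6.

1.90:1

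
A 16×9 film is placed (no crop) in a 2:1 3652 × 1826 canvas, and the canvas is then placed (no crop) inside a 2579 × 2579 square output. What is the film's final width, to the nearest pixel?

2292 px

First fit — 16×9 into 3652×1826 spans the height: 3246.22 × 1826.00.
2:1 in 2579×2579: fills the width, so the intermediate becomes 2579.00 × 1289.50 — a scale of ×0.7062.
So the film's width is 3246.22 × 0.7062 ≈ 2292.44.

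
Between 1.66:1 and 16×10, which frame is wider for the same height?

1.66:1

1.66 and 16×10 = 1.6; 1.66 > 1.6.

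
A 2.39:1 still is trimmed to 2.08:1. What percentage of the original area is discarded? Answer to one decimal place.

2.08:1 is narrower than 2.39:1, so the crop keeps the full height and trims the width.
Fraction kept = (2.080)/(2.390) ≈ 87.03%, so 12.97% is lost.

13.0%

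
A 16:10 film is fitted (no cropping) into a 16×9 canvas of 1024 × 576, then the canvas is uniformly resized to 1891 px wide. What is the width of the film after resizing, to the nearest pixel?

1702 px

At 1024×576 the film is height-limited, so width = 576 × 16/10 ≈ 921.60 px.
Resizing to 1891 px wide multiplies everything by 1.8467: 921.60 → 1701.90 px.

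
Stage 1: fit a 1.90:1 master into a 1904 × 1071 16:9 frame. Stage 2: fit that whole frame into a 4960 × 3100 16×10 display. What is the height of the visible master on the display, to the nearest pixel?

2611 px

Inside the 1904×1071 canvas the master is width-limited at 1904.00 × 1002.11.
16:9 in 4960×3100: fills the width, so the intermediate becomes 4960.00 × 2790.00 — a scale of ×2.6050.
The master scales with it: height 1002.11 × 2.6050 ≈ 2610.53.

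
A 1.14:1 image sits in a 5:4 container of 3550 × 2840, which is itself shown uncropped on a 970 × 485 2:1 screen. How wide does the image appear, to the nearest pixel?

1.14:1 in 3550×2840: fills the height, so the image is 3237.60 × 2840.00.
5:4 in 970×485: fills the height, so the intermediate becomes 606.25 × 485.00 — a scale of ×0.1708.
So the image's width is 3237.60 × 0.1708 ≈ 552.90.

553 px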